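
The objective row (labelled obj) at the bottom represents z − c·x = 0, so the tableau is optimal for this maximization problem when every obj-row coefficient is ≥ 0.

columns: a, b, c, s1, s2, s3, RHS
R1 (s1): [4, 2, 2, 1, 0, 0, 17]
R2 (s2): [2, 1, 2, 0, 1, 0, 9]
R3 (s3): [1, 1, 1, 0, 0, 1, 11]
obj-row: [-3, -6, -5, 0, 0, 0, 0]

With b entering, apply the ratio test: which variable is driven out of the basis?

s1

Column b entries and ratios — s1: 17/2 = 17/2; s2: 9/1 = 9; s3: 11/1 = 11.
Smallest ratio is 17/2 in the row of s1, so s1 leaves.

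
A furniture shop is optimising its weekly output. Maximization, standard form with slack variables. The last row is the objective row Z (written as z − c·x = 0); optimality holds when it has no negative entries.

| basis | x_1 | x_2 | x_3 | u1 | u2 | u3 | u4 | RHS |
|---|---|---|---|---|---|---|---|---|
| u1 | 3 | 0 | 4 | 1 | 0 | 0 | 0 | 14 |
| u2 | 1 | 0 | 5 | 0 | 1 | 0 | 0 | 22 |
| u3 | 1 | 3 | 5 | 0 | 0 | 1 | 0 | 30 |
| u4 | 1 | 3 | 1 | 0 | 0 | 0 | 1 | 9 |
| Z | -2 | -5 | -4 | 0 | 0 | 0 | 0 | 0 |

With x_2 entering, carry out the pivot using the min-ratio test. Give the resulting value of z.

15

Ratio test on column x_2 — row 1: entry 0 ≤ 0; row 2: entry 0 ≤ 0; row 3: 30/3 = 10; row 4: 9/3 = 3. Minimum is 3 at row 4 (u4 leaves); pivot element 3.
Pivot on row 4; the Z-row RHS becomes 0 − (-5)·3 = 15.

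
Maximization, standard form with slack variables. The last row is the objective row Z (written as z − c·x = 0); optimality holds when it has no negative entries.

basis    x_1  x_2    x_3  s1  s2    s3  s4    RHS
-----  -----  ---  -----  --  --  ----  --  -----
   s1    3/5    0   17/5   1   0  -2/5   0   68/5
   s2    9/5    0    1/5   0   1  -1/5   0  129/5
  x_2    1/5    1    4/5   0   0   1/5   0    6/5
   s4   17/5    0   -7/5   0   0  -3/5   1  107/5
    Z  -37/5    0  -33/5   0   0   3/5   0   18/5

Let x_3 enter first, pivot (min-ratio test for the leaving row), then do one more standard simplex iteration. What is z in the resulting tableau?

Ratio test on column x_3 — row 1: (68/5)/(17/5) = 4; row 2: (129/5)/(1/5) = 129; row 3: (6/5)/(4/5) = 3/2; row 4: entry -7/5 ≤ 0. Minimum is 3/2 at row 3 (x_2 leaves); pivot element 4/5.
Pivot on row 3; the Z-row RHS becomes 18/5 − (-33/5)·(3/2) = 27/2.
Next entering variable (most negative Z-row entry -23/4): x_1.
Ratio test on column x_1 — row 1: entry -1/4 ≤ 0; row 2: (51/2)/(7/4) = 102/7; row 3: (3/2)/(1/4) = 6; row 4: (47/2)/(15/4) = 94/15. Minimum is 6 at row 3 (x_3 leaves); pivot element 1/4.
After the second pivot the Z-row RHS is 27/2 − (-23/4)·6 = 48.

48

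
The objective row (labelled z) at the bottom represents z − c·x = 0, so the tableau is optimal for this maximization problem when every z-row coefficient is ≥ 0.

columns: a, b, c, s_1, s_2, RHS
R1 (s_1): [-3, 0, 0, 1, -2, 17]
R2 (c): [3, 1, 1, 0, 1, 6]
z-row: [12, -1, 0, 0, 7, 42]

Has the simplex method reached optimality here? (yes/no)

The z-row has a negative entry -1 in column b, so it is not optimal.

no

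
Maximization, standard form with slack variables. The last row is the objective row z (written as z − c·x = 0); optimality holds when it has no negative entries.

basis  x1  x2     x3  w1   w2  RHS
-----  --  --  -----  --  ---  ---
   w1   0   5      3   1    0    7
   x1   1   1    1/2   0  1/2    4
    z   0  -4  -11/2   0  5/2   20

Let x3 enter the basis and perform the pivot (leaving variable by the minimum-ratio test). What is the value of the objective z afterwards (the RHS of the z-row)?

197/6

Ratio test on column x3 — row 1: 7/3 = 7/3; row 2: 4/(1/2) = 8. Minimum is 7/3 at row 1 (w1 leaves); pivot element 3.
Pivot on row 1; the z-row RHS becomes 20 − (-11/2)·(7/3) = 197/6.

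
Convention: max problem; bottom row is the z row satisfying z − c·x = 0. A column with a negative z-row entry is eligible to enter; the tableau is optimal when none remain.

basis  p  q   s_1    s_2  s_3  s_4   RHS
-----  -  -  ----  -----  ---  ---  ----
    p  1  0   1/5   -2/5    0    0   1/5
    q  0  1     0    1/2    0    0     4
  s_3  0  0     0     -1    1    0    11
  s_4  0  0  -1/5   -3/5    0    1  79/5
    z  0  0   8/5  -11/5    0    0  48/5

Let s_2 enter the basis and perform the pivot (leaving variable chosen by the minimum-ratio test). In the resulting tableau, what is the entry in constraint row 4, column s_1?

-1/5

Ratio test on column s_2 — row 1: entry -2/5 ≤ 0; row 2: 4/(1/2) = 8; row 3: entry -1 ≤ 0; row 4: entry -3/5 ≤ 0. Minimum is 8 at row 2 (q leaves); pivot element 1/2.
Divide row 2 by 1/2; eliminate column s_2 from the other rows.
Row 4 update in column s_1: -1/5 − (-3/5)·0 = -1/5.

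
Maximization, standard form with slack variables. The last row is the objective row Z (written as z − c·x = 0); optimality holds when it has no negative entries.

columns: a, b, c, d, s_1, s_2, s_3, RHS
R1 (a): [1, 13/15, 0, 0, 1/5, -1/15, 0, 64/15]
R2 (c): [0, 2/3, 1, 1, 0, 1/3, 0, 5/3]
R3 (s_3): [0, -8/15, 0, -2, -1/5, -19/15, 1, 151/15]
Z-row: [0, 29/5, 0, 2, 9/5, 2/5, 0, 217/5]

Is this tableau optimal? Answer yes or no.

yes

Every Z-row coefficient is ≥ 0, so the tableau is optimal.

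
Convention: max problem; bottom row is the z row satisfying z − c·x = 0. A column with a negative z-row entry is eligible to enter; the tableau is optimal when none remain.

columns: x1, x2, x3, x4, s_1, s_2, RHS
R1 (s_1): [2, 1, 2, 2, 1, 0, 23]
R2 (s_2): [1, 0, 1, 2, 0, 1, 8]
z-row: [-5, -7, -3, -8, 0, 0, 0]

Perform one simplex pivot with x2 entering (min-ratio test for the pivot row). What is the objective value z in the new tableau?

Ratio test on column x2 — row 1: 23/1 = 23; row 2: entry 0 ≤ 0. Minimum is 23 at row 1 (s_1 leaves); pivot element 1.
Pivot on row 1; the z-row RHS becomes 0 − (-7)·23 = 161.

161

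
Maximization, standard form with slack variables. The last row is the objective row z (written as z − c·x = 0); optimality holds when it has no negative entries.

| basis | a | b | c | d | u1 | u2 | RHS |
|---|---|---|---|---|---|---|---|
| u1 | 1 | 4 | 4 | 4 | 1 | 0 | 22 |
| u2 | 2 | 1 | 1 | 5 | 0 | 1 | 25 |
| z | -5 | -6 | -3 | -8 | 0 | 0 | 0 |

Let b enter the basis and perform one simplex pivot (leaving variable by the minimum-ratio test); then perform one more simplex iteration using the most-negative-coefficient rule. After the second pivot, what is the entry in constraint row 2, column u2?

4/7

Ratio test on column b — row 1: 22/4 = 11/2; row 2: 25/1 = 25. Minimum is 11/2 at row 1 (u1 leaves); pivot element 4.
Divide row 1 by 4; eliminate column b from the other rows.
Second iteration: most negative z-row entry is -7/2 in column a, so a enters.
Ratio test on column a — row 1: (11/2)/(1/4) = 22; row 2: (39/2)/(7/4) = 78/7. Minimum is 78/7 at row 2 (u2 leaves); pivot element 7/4.
Divide row 2 by 7/4; eliminate column a from the other rows.
After both pivots, the entry at constraint row 2, column u2 is 4/7.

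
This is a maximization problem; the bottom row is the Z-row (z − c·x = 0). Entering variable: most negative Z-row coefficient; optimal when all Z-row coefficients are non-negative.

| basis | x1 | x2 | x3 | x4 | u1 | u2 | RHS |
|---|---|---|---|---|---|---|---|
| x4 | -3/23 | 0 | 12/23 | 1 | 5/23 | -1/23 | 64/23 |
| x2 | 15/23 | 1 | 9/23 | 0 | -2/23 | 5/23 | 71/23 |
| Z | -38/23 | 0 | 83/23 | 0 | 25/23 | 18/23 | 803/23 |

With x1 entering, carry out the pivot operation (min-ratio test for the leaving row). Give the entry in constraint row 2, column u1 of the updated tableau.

-2/15

Ratio test on column x1 — row 1: entry -3/23 ≤ 0; row 2: (71/23)/(15/23) = 71/15. Minimum is 71/15 at row 2 (x2 leaves); pivot element 15/23.
Divide row 2 by 15/23; eliminate column x1 from the other rows.
In the new row 2, the u1 entry is the old entry divided by the pivot: (-2/23)/(15/23) = -2/15.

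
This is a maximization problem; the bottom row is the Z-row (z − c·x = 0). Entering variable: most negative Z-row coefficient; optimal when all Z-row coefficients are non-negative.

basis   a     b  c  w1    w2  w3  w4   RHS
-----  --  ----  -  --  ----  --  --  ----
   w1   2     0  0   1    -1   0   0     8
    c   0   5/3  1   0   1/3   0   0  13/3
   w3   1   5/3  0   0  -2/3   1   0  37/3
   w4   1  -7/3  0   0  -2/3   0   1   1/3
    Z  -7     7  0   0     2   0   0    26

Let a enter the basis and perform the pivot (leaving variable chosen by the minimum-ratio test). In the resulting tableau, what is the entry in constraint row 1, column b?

Ratio test on column a — row 1: 8/2 = 4; row 2: entry 0 ≤ 0; row 3: (37/3)/1 = 37/3; row 4: (1/3)/1 = 1/3. Minimum is 1/3 at row 4 (w4 leaves); pivot element 1.
Divide row 4 by 1; eliminate column a from the other rows.
Row 1 update in column b: 0 − 2·(-7/3) = 14/3.

14/3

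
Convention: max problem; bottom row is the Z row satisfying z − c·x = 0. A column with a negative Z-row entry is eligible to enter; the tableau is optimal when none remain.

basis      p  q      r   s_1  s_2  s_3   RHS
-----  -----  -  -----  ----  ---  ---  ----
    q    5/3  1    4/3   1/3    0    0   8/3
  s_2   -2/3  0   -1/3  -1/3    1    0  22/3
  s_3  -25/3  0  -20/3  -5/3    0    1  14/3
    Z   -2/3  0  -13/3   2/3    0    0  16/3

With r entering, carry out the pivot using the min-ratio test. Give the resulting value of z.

14

Ratio test on column r — row 1: (8/3)/(4/3) = 2; row 2: entry -1/3 ≤ 0; row 3: entry -20/3 ≤ 0. Minimum is 2 at row 1 (q leaves); pivot element 4/3.
Pivot on row 1; the Z-row RHS becomes 16/3 − (-13/3)·2 = 14.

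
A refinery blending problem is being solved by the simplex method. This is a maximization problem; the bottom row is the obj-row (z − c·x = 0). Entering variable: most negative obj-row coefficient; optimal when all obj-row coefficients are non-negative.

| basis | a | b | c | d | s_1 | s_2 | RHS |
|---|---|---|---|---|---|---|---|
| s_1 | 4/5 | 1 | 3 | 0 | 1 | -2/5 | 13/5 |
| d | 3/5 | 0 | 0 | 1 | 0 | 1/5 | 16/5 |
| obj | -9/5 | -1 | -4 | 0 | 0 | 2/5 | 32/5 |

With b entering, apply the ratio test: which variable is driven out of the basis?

Column b entries and ratios — s_1: (13/5)/1 = 13/5; d: 0 ≤ 0, skip.
Smallest ratio is 13/5 in the row of s_1, so s_1 leaves.

s_1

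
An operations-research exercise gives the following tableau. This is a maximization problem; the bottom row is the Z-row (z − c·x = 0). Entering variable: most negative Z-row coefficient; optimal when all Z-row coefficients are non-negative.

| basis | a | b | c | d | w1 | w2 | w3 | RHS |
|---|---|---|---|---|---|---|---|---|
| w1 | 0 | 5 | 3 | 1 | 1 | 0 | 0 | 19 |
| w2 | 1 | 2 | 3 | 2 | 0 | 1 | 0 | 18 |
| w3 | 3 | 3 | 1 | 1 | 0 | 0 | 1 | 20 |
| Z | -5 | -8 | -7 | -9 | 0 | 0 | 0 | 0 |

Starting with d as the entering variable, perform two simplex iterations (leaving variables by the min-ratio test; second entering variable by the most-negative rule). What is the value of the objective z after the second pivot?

416/5

Ratio test on column d — row 1: 19/1 = 19; row 2: 18/2 = 9; row 3: 20/1 = 20. Minimum is 9 at row 2 (w2 leaves); pivot element 2.
Pivot on row 2; the Z-row RHS becomes 0 − (-9)·9 = 81.
Next entering variable (most negative Z-row entry -1/2): a.
Ratio test on column a — row 1: entry -1/2 ≤ 0; row 2: 9/(1/2) = 18; row 3: 11/(5/2) = 22/5. Minimum is 22/5 at row 3 (w3 leaves); pivot element 5/2.
After the second pivot the Z-row RHS is 81 − (-1/2)·(22/5) = 416/5.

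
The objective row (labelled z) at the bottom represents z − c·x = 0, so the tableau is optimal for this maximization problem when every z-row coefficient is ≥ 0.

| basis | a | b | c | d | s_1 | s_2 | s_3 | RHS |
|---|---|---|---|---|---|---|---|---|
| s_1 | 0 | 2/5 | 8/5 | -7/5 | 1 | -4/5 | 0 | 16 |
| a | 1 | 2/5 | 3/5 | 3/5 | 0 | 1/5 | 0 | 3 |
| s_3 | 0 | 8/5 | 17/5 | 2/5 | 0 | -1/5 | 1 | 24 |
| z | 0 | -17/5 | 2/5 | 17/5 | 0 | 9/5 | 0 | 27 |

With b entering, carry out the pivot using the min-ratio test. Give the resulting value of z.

105/2

Ratio test on column b — row 1: 16/(2/5) = 40; row 2: 3/(2/5) = 15/2; row 3: 24/(8/5) = 15. Minimum is 15/2 at row 2 (a leaves); pivot element 2/5.
Pivot on row 2; the z-row RHS becomes 27 − (-17/5)·(15/2) = 105/2.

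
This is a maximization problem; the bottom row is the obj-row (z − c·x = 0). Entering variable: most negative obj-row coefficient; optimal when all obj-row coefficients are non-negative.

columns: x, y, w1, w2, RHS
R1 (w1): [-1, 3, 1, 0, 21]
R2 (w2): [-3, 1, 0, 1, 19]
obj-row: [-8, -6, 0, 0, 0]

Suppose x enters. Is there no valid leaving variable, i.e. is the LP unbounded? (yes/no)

Every constraint-row entry in column x is ≤ 0, so increasing x is unbounded.

yes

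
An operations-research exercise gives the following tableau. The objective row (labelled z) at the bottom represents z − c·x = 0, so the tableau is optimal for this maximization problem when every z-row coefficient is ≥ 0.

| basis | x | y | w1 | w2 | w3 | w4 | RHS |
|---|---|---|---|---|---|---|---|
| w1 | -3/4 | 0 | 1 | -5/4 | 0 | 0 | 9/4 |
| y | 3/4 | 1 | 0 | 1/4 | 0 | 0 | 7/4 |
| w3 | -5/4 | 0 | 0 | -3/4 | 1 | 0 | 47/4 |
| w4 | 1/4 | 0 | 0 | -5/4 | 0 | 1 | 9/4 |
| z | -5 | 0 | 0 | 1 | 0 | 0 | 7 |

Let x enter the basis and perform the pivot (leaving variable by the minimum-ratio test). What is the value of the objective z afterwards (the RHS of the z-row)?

Ratio test on column x — row 1: entry -3/4 ≤ 0; row 2: (7/4)/(3/4) = 7/3; row 3: entry -5/4 ≤ 0; row 4: (9/4)/(1/4) = 9. Minimum is 7/3 at row 2 (y leaves); pivot element 3/4.
Pivot on row 2; the z-row RHS becomes 7 − (-5)·(7/3) = 56/3.

56/3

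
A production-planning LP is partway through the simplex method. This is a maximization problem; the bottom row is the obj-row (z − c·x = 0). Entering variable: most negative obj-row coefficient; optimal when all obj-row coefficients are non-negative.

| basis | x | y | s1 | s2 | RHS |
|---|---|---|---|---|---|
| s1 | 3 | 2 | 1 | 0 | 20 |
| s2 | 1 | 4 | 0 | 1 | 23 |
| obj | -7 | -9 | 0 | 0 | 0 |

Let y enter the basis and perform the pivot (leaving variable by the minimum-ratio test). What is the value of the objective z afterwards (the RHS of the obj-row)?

207/4

Ratio test on column y — row 1: 20/2 = 10; row 2: 23/4 = 23/4. Minimum is 23/4 at row 2 (s2 leaves); pivot element 4.
Pivot on row 2; the obj-row RHS becomes 0 − (-9)·(23/4) = 207/4.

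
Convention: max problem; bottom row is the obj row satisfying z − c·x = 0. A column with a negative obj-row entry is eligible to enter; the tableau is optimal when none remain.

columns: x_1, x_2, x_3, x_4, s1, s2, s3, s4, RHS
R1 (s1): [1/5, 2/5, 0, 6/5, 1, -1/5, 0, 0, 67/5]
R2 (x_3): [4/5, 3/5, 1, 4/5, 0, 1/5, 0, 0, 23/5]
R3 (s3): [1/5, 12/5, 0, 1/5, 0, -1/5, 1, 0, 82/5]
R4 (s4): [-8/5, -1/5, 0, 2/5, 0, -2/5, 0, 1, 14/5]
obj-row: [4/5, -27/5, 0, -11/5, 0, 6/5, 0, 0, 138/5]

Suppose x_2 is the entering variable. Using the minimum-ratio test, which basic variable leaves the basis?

s3

Column x_2 entries and ratios — s1: (67/5)/(2/5) = 67/2; x_3: (23/5)/(3/5) = 23/3; s3: (82/5)/(12/5) = 41/6; s4: -1/5 ≤ 0, skip.
Smallest ratio is 41/6 in the row of s3, so s3 leaves.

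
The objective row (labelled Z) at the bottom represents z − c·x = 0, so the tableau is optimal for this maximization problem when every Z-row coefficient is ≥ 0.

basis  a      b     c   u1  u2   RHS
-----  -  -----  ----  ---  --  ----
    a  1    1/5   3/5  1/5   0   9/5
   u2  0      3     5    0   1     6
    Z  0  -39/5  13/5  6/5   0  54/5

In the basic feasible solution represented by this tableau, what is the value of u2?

u2 is basic (row 2); its value is the RHS of that row, 6.

6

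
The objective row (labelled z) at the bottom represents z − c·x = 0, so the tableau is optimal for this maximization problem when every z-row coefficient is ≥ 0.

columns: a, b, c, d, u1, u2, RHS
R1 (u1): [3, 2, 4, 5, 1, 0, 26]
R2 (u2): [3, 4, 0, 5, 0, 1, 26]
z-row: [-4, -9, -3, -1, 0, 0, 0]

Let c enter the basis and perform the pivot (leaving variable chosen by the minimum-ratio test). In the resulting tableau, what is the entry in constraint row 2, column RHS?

26

Ratio test on column c — row 1: 26/4 = 13/2; row 2: entry 0 ≤ 0. Minimum is 13/2 at row 1 (u1 leaves); pivot element 4.
Divide row 1 by 4; eliminate column c from the other rows.
Row 2 update in column RHS: 26 − 0·(13/2) = 26.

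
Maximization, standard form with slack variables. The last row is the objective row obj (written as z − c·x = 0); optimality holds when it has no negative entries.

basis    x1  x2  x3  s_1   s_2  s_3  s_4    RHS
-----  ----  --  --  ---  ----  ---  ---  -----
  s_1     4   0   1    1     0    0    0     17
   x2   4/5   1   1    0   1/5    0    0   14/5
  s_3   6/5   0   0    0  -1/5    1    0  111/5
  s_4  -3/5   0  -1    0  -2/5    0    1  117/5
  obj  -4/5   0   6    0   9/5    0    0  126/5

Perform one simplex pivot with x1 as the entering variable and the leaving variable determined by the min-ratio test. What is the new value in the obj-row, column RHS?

28

Ratio test on column x1 — row 1: 17/4 = 17/4; row 2: (14/5)/(4/5) = 7/2; row 3: (111/5)/(6/5) = 37/2; row 4: entry -3/5 ≤ 0. Minimum is 7/2 at row 2 (x2 leaves); pivot element 4/5.
Divide row 2 by 4/5; eliminate column x1 from the other rows.
obj-row update in column RHS: 126/5 − (-4/5)·(7/2) = 28.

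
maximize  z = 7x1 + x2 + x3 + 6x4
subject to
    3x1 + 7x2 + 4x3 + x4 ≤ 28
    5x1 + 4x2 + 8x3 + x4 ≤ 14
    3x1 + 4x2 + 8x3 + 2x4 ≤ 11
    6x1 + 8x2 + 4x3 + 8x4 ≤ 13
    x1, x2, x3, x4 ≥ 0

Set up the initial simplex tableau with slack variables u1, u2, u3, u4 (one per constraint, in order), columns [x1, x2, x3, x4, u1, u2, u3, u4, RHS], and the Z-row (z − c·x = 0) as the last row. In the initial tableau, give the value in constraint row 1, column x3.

Constraint 1 has coefficient 4 on x3.

4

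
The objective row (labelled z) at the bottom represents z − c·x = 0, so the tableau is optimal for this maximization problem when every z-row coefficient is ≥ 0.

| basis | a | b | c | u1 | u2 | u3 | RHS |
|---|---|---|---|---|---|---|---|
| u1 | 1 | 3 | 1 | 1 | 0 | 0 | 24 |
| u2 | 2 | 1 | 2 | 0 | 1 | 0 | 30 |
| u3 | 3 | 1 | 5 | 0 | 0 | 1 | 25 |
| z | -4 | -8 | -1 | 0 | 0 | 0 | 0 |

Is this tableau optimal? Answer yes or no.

The z-row has a negative entry -8 in column b, so it is not optimal.

no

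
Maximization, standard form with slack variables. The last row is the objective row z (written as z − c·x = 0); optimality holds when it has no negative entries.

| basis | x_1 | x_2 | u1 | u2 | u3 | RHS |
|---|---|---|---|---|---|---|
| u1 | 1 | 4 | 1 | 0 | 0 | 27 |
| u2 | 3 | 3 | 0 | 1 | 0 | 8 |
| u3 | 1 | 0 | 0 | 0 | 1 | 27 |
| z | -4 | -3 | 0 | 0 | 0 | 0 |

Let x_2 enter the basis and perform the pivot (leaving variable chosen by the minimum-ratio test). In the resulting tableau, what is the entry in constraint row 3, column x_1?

Ratio test on column x_2 — row 1: 27/4 = 27/4; row 2: 8/3 = 8/3; row 3: entry 0 ≤ 0. Minimum is 8/3 at row 2 (u2 leaves); pivot element 3.
Divide row 2 by 3; eliminate column x_2 from the other rows.
Row 3 update in column x_1: 1 − 0·1 = 1.

1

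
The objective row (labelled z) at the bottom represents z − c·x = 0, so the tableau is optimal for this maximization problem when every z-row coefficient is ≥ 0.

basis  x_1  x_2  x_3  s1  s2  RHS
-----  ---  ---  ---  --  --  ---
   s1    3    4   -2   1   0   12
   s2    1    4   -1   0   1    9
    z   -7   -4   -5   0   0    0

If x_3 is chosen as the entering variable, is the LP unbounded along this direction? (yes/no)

Every constraint-row entry in column x_3 is ≤ 0, so increasing x_3 is unbounded.

yes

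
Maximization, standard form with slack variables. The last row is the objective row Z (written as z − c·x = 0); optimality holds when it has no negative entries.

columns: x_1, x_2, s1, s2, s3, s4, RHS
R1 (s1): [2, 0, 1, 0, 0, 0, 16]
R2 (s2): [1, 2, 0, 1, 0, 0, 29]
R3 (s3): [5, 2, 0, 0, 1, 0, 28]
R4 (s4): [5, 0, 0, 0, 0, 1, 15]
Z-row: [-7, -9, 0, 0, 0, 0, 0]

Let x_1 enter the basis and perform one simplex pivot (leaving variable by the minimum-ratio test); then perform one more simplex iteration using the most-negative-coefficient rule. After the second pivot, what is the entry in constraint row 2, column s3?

Ratio test on column x_1 — row 1: 16/2 = 8; row 2: 29/1 = 29; row 3: 28/5 = 28/5; row 4: 15/5 = 3. Minimum is 3 at row 4 (s4 leaves); pivot element 5.
Divide row 4 by 5; eliminate column x_1 from the other rows.
Second iteration: most negative Z-row entry is -9 in column x_2, so x_2 enters.
Ratio test on column x_2 — row 1: entry 0 ≤ 0; row 2: 26/2 = 13; row 3: 13/2 = 13/2; row 4: entry 0 ≤ 0. Minimum is 13/2 at row 3 (s3 leaves); pivot element 2.
Divide row 3 by 2; eliminate column x_2 from the other rows.
After both pivots, the entry at constraint row 2, column s3 is -1.

-1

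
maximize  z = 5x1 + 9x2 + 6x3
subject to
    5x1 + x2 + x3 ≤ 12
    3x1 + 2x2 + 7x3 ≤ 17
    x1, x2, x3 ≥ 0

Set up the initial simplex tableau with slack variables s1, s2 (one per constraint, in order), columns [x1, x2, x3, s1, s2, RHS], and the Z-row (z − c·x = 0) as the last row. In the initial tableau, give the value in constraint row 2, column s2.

Slack s2 belongs to constraint 2; its column is the unit vector e_2, so the entry in row 2 is 1.

1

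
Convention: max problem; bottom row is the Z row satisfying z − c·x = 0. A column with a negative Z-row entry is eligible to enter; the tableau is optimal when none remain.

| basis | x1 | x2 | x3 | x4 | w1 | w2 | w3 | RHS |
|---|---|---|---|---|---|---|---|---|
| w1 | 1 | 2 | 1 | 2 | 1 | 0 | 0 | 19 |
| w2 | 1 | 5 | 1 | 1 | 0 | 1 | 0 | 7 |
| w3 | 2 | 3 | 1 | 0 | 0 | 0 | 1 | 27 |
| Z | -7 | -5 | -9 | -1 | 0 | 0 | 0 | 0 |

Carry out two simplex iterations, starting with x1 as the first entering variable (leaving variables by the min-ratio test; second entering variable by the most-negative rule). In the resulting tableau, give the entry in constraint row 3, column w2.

-1

Ratio test on column x1 — row 1: 19/1 = 19; row 2: 7/1 = 7; row 3: 27/2 = 27/2. Minimum is 7 at row 2 (w2 leaves); pivot element 1.
Divide row 2 by 1; eliminate column x1 from the other rows.
Second iteration: most negative Z-row entry is -2 in column x3, so x3 enters.
Ratio test on column x3 — row 1: entry 0 ≤ 0; row 2: 7/1 = 7; row 3: entry -1 ≤ 0. Minimum is 7 at row 2 (x1 leaves); pivot element 1.
Divide row 2 by 1; eliminate column x3 from the other rows.
After both pivots, the entry at constraint row 3, column w2 is -1.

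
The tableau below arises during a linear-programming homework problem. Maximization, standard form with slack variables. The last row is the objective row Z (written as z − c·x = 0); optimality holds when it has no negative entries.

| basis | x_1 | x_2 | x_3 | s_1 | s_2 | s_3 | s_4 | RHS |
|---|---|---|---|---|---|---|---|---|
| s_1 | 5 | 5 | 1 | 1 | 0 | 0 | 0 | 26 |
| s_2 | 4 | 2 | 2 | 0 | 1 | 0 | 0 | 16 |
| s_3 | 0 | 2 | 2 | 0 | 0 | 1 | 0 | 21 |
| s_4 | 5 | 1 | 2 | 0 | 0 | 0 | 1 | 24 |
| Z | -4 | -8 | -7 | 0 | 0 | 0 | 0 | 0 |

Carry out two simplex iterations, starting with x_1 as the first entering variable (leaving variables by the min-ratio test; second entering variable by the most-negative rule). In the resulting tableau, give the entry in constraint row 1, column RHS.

12/5

Ratio test on column x_1 — row 1: 26/5 = 26/5; row 2: 16/4 = 4; row 3: entry 0 ≤ 0; row 4: 24/5 = 24/5. Minimum is 4 at row 2 (s_2 leaves); pivot element 4.
Divide row 2 by 4; eliminate column x_1 from the other rows.
Second iteration: most negative Z-row entry is -6 in column x_2, so x_2 enters.
Ratio test on column x_2 — row 1: 6/(5/2) = 12/5; row 2: 4/(1/2) = 8; row 3: 21/2 = 21/2; row 4: entry -3/2 ≤ 0. Minimum is 12/5 at row 1 (s_1 leaves); pivot element 5/2.
Divide row 1 by 5/2; eliminate column x_2 from the other rows.
After both pivots, the entry at constraint row 1, column RHS is 12/5.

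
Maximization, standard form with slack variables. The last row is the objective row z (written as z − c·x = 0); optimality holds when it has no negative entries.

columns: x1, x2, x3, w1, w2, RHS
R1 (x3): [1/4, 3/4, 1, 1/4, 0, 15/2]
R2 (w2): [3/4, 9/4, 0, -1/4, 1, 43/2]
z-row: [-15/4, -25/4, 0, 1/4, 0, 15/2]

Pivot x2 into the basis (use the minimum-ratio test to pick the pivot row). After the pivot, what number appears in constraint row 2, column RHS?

Ratio test on column x2 — row 1: (15/2)/(3/4) = 10; row 2: (43/2)/(9/4) = 86/9. Minimum is 86/9 at row 2 (w2 leaves); pivot element 9/4.
Divide row 2 by 9/4; eliminate column x2 from the other rows.
In the new row 2, the RHS entry is the old entry divided by the pivot: (43/2)/(9/4) = 86/9.

86/9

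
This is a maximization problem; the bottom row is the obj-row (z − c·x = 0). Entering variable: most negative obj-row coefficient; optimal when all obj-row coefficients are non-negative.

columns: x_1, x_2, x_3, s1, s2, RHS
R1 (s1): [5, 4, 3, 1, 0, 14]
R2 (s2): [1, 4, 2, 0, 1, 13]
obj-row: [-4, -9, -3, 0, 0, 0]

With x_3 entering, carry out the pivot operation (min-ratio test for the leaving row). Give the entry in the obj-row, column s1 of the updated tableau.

1

Ratio test on column x_3 — row 1: 14/3 = 14/3; row 2: 13/2 = 13/2. Minimum is 14/3 at row 1 (s1 leaves); pivot element 3.
Divide row 1 by 3; eliminate column x_3 from the other rows.
obj-row update in column s1: 0 − (-3)·(1/3) = 1.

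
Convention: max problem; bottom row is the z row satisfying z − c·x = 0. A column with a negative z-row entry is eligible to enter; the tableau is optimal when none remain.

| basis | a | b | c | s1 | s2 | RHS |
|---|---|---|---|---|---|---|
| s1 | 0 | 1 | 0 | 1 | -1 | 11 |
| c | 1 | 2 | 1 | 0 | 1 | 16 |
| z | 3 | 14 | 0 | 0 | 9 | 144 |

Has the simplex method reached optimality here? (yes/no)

yes

Every z-row coefficient is ≥ 0, so the tableau is optimal.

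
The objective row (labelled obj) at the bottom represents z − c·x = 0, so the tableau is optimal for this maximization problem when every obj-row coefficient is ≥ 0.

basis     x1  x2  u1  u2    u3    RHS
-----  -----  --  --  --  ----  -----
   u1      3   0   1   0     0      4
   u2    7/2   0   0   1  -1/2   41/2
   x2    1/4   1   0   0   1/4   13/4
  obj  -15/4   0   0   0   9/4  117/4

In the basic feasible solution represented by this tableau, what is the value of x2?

x2 is basic (row 3); its value is the RHS of that row, 13/4.

13/4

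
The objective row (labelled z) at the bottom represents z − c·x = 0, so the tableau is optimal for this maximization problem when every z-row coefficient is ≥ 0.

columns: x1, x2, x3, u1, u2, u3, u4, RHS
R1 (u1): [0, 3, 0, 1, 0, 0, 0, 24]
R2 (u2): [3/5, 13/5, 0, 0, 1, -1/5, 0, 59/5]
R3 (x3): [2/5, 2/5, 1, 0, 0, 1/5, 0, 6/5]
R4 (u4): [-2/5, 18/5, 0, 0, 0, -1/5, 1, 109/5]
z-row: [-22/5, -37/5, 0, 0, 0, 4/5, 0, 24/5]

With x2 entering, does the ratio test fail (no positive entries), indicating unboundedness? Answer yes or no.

no

Column x2 has positive entries in row(s) 1, 2, 3, 4, so the ratio test bounds it — not unbounded.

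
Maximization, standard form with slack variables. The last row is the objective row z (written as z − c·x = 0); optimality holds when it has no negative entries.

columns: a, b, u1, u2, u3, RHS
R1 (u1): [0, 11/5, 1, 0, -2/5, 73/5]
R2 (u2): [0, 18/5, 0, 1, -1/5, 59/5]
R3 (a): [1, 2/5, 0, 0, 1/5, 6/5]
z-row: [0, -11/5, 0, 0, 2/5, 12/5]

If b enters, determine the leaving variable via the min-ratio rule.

Column b entries and ratios — u1: (73/5)/(11/5) = 73/11; u2: (59/5)/(18/5) = 59/18; a: (6/5)/(2/5) = 3.
Smallest ratio is 3 in the row of a, so a leaves.

a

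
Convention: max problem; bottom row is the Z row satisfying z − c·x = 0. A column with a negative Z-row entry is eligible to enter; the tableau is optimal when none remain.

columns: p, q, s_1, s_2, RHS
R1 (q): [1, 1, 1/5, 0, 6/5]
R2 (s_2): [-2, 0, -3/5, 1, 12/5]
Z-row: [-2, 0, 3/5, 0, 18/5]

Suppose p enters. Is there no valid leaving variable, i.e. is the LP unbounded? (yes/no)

no

Column p has positive entries in row(s) 1, so the ratio test bounds it — not unbounded.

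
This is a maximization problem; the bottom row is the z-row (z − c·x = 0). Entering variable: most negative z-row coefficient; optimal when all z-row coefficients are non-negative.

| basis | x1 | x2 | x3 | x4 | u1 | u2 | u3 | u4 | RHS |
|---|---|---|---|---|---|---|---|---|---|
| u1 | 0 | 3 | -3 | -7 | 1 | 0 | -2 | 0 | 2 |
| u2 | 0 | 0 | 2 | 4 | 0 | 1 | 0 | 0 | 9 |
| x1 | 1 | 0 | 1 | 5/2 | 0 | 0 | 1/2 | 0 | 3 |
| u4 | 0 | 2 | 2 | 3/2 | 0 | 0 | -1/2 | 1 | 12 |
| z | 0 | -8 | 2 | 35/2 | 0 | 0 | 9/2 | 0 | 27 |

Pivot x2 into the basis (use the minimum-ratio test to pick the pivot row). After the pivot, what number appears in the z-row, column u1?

8/3

Ratio test on column x2 — row 1: 2/3 = 2/3; row 2: entry 0 ≤ 0; row 3: entry 0 ≤ 0; row 4: 12/2 = 6. Minimum is 2/3 at row 1 (u1 leaves); pivot element 3.
Divide row 1 by 3; eliminate column x2 from the other rows.
z-row update in column u1: 0 − (-8)·(1/3) = 8/3.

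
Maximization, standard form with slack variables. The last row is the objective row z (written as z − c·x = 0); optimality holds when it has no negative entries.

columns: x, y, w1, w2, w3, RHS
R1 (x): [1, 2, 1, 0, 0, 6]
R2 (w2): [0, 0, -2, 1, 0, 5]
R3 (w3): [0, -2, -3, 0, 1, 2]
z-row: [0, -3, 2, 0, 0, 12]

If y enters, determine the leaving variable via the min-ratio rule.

x

Column y entries and ratios — x: 6/2 = 3; w2: 0 ≤ 0, skip; w3: -2 ≤ 0, skip.
Smallest ratio is 3 in the row of x, so x leaves.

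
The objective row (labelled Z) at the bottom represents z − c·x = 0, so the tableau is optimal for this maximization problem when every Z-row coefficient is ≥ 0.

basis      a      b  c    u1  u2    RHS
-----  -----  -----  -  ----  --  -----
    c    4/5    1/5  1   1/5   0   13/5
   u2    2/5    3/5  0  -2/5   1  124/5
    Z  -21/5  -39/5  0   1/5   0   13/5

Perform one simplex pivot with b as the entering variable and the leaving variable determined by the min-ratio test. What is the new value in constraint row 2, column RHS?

Ratio test on column b — row 1: (13/5)/(1/5) = 13; row 2: (124/5)/(3/5) = 124/3. Minimum is 13 at row 1 (c leaves); pivot element 1/5.
Divide row 1 by 1/5; eliminate column b from the other rows.
Row 2 update in column RHS: 124/5 − (3/5)·13 = 17.

17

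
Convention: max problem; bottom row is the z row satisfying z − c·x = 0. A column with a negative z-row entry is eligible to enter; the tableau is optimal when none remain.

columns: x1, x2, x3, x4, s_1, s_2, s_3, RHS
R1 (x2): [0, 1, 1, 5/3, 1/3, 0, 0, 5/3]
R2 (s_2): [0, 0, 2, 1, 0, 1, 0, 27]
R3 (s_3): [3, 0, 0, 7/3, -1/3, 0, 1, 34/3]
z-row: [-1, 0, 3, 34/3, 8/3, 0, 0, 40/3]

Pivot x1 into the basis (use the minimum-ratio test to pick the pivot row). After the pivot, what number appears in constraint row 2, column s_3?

0

Ratio test on column x1 — row 1: entry 0 ≤ 0; row 2: entry 0 ≤ 0; row 3: (34/3)/3 = 34/9. Minimum is 34/9 at row 3 (s_3 leaves); pivot element 3.
Divide row 3 by 3; eliminate column x1 from the other rows.
Row 2 update in column s_3: 0 − 0·(1/3) = 0.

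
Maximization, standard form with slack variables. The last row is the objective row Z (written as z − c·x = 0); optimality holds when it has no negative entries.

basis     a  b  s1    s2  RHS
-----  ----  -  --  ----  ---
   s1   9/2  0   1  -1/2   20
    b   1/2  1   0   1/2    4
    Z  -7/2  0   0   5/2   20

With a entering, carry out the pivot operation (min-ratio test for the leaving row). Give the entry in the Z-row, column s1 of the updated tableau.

7/9

Ratio test on column a — row 1: 20/(9/2) = 40/9; row 2: 4/(1/2) = 8. Minimum is 40/9 at row 1 (s1 leaves); pivot element 9/2.
Divide row 1 by 9/2; eliminate column a from the other rows.
Z-row update in column s1: 0 − (-7/2)·(2/9) = 7/9.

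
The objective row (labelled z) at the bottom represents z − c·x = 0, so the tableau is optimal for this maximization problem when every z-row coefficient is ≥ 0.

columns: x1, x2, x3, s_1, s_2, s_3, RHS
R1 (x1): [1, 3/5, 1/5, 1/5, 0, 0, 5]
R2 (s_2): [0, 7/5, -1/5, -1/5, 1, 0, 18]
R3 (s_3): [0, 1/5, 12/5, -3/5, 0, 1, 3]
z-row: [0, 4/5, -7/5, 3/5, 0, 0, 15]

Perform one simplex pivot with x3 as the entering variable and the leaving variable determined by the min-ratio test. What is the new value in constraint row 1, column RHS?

19/4

Ratio test on column x3 — row 1: 5/(1/5) = 25; row 2: entry -1/5 ≤ 0; row 3: 3/(12/5) = 5/4. Minimum is 5/4 at row 3 (s_3 leaves); pivot element 12/5.
Divide row 3 by 12/5; eliminate column x3 from the other rows.
Row 1 update in column RHS: 5 − (1/5)·(5/4) = 19/4.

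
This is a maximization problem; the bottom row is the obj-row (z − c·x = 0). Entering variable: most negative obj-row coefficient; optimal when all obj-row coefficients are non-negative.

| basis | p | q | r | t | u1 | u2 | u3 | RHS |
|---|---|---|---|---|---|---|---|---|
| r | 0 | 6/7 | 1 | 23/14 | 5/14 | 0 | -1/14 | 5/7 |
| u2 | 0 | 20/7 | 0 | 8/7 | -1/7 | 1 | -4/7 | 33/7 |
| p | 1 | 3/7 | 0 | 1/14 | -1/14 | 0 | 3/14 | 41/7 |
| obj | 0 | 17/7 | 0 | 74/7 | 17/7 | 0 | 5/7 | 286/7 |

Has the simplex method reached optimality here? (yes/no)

yes

Every obj-row coefficient is ≥ 0, so the tableau is optimal.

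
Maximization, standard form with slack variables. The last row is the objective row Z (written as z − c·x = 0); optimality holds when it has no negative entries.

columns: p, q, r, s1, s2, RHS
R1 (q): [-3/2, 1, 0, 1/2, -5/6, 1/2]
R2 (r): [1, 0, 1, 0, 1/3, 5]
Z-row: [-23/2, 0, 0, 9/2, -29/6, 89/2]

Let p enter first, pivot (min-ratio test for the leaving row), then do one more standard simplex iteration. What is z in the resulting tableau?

117

Ratio test on column p — row 1: entry -3/2 ≤ 0; row 2: 5/1 = 5. Minimum is 5 at row 2 (r leaves); pivot element 1.
Pivot on row 2; the Z-row RHS becomes 89/2 − (-23/2)·5 = 102.
Next entering variable (most negative Z-row entry -1): s2.
Ratio test on column s2 — row 1: entry -1/3 ≤ 0; row 2: 5/(1/3) = 15. Minimum is 15 at row 2 (p leaves); pivot element 1/3.
After the second pivot the Z-row RHS is 102 − (-1)·15 = 117.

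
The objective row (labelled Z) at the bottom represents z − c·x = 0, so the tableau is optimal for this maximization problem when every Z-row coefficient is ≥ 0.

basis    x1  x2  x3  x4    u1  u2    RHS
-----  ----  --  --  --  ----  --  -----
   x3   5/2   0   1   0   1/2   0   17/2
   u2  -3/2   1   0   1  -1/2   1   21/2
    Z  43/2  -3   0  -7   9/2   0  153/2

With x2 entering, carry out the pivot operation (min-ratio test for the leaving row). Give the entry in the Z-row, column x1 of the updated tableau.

17

Ratio test on column x2 — row 1: entry 0 ≤ 0; row 2: (21/2)/1 = 21/2. Minimum is 21/2 at row 2 (u2 leaves); pivot element 1.
Divide row 2 by 1; eliminate column x2 from the other rows.
Z-row update in column x1: 43/2 − (-3)·(-3/2) = 17.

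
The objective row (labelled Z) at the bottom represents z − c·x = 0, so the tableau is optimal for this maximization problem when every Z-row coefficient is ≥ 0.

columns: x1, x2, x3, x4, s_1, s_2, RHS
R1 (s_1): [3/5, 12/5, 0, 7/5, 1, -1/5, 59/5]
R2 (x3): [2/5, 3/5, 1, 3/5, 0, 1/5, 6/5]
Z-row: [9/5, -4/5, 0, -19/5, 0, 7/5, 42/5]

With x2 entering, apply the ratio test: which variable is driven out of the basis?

x3

Column x2 entries and ratios — s_1: (59/5)/(12/5) = 59/12; x3: (6/5)/(3/5) = 2.
Smallest ratio is 2 in the row of x3, so x3 leaves.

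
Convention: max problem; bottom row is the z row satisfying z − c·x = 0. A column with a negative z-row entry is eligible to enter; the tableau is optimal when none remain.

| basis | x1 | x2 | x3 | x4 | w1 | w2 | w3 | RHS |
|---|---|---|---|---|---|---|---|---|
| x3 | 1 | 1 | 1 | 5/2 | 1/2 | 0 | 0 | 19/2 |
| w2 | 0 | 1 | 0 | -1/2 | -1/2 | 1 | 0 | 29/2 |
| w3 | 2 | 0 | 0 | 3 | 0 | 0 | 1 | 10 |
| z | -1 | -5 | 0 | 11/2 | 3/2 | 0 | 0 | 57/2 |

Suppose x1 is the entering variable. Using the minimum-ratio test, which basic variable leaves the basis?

w3

Column x1 entries and ratios — x3: (19/2)/1 = 19/2; w2: 0 ≤ 0, skip; w3: 10/2 = 5.
Smallest ratio is 5 in the row of w3, so w3 leaves.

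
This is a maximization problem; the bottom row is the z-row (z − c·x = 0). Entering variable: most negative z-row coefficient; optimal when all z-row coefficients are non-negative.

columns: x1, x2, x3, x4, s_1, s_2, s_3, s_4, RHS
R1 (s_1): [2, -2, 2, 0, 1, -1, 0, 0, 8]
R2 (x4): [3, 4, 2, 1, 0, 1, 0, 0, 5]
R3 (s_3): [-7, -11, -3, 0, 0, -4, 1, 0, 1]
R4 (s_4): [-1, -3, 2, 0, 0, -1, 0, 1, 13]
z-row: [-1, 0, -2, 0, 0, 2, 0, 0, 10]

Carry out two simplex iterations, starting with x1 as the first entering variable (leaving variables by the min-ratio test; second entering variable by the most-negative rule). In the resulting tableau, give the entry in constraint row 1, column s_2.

-2

Ratio test on column x1 — row 1: 8/2 = 4; row 2: 5/3 = 5/3; row 3: entry -7 ≤ 0; row 4: entry -1 ≤ 0. Minimum is 5/3 at row 2 (x4 leaves); pivot element 3.
Divide row 2 by 3; eliminate column x1 from the other rows.
Second iteration: most negative z-row entry is -4/3 in column x3, so x3 enters.
Ratio test on column x3 — row 1: (14/3)/(2/3) = 7; row 2: (5/3)/(2/3) = 5/2; row 3: (38/3)/(5/3) = 38/5; row 4: (44/3)/(8/3) = 11/2. Minimum is 5/2 at row 2 (x1 leaves); pivot element 2/3.
Divide row 2 by 2/3; eliminate column x3 from the other rows.
After both pivots, the entry at constraint row 1, column s_2 is -2.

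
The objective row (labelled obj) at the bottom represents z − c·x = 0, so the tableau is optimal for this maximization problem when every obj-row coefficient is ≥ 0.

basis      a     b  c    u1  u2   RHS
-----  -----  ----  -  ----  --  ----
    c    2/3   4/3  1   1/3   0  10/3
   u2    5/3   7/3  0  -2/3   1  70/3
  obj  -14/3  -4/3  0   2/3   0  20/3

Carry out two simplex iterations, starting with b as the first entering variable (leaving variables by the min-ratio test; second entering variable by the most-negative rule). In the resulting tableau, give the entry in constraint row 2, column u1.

-3/2

Ratio test on column b — row 1: (10/3)/(4/3) = 5/2; row 2: (70/3)/(7/3) = 10. Minimum is 5/2 at row 1 (c leaves); pivot element 4/3.
Divide row 1 by 4/3; eliminate column b from the other rows.
Second iteration: most negative obj-row entry is -4 in column a, so a enters.
Ratio test on column a — row 1: (5/2)/(1/2) = 5; row 2: (35/2)/(1/2) = 35. Minimum is 5 at row 1 (b leaves); pivot element 1/2.
Divide row 1 by 1/2; eliminate column a from the other rows.
After both pivots, the entry at constraint row 2, column u1 is -3/2.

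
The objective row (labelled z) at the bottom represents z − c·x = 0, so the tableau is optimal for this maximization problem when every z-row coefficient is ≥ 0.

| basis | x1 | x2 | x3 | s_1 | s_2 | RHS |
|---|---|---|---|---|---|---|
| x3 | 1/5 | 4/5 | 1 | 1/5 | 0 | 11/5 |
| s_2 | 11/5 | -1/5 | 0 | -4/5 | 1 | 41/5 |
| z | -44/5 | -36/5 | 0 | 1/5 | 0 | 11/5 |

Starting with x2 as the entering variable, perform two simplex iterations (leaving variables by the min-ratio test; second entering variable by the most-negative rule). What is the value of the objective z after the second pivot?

Ratio test on column x2 — row 1: (11/5)/(4/5) = 11/4; row 2: entry -1/5 ≤ 0. Minimum is 11/4 at row 1 (x3 leaves); pivot element 4/5.
Pivot on row 1; the z-row RHS becomes 11/5 − (-36/5)·(11/4) = 22.
Next entering variable (most negative z-row entry -7): x1.
Ratio test on column x1 — row 1: (11/4)/(1/4) = 11; row 2: (35/4)/(9/4) = 35/9. Minimum is 35/9 at row 2 (s_2 leaves); pivot element 9/4.
After the second pivot the z-row RHS is 22 − (-7)·(35/9) = 443/9.

443/9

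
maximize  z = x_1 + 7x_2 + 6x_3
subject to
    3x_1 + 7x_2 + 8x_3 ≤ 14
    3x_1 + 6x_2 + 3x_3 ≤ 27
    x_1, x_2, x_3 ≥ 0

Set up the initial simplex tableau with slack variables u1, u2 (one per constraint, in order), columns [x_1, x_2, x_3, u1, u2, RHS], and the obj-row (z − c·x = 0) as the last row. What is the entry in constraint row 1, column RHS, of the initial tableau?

14

The RHS of constraint 1 is b_1 = 14.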